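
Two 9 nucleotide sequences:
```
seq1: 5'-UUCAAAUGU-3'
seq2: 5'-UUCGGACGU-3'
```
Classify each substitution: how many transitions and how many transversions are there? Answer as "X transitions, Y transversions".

Mismatches (1-based):
site 4: A→G (purine→purine, transition)
site 5: A→G (purine→purine, transition)
site 7: U→C (pyrimidine→pyrimidine, transition)

3 transitions, 0 transversions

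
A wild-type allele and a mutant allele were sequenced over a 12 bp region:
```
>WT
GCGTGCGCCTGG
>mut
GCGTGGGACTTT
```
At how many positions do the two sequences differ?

Comparing position by position, 4 positions differ: 6 (C/G), 8 (C/A), 11 (G/T), 12 (G/T).

4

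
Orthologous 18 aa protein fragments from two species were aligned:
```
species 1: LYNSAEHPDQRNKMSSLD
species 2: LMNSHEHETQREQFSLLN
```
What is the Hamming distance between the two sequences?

9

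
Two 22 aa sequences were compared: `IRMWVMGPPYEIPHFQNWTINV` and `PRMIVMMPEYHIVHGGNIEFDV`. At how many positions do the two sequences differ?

Comparing position by position, 12 positions differ: 1 (I/P), 4 (W/I), 7 (G/M), 9 (P/E), 11 (E/H), 13 (P/V), 15 (F/G), 16 (Q/G), 18 (W/I), 19 (T/E), 20 (I/F), 21 (N/D).

12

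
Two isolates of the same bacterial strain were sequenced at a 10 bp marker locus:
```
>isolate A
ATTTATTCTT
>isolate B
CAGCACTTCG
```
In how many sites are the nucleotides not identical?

8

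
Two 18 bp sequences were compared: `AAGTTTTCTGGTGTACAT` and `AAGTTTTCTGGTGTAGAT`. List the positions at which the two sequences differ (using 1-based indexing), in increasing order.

16

Scanning 1-based: 16: C/G.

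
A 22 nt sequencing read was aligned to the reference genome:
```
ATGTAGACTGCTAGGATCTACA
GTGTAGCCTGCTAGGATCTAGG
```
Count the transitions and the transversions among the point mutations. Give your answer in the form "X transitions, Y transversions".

Mismatches (1-based):
position 1: A→G (purine→purine, transition)
position 7: A→C (purine→pyrimidine, transversion)
position 21: C→G (pyrimidine→purine, transversion)
position 22: A→G (purine→purine, transition)

2 transitions, 2 transversions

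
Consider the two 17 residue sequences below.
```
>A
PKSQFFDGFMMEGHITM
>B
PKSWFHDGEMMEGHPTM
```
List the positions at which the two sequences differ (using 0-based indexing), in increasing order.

3, 5, 8, 14

Differences at position 3 (Q→W), position 5 (F→H), position 8 (F→E), position 14 (I→P).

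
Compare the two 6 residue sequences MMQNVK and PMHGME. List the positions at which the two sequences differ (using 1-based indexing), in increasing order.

1, 3, 4, 5, 6

Differences at position 1 (M→P), position 3 (Q→H), position 4 (N→G), position 5 (V→M), position 6 (K→E).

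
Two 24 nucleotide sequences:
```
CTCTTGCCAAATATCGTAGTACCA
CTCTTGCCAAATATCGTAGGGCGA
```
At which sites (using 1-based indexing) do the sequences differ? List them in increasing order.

Differences at site 20 (T→G), site 21 (A→G), site 23 (C→G).

20, 21, 23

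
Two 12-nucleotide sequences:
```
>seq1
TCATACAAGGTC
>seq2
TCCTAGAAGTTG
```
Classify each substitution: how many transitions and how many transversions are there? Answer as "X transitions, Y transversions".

Mismatches (1-based):
site 3: A→C (purine→pyrimidine, transversion)
site 6: C→G (pyrimidine→purine, transversion)
site 10: G→T (purine→pyrimidine, transversion)
site 12: C→G (pyrimidine→purine, transversion)

0 transitions, 4 transversions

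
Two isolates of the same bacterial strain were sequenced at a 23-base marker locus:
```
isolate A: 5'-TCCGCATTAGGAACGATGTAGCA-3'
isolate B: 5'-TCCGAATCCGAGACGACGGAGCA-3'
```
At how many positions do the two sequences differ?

Mismatches (1-based): position 5: C→A; position 8: T→C; position 9: A→C; position 11: G→A; position 12: A→G; position 17: T→C; position 19: T→G.

7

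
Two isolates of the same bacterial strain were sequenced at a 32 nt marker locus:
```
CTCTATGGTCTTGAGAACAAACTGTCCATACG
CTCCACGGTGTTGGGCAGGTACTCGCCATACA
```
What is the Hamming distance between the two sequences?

Comparing position by position, 11 positions differ: 4 (T/C), 6 (T/C), 10 (C/G), 14 (A/G), 16 (A/C), 18 (C/G), 19 (A/G), 20 (A/T), 24 (G/C), 25 (T/G), 32 (G/A).

11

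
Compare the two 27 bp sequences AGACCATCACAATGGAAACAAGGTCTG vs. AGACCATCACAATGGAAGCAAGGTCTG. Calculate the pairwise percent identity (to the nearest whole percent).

96%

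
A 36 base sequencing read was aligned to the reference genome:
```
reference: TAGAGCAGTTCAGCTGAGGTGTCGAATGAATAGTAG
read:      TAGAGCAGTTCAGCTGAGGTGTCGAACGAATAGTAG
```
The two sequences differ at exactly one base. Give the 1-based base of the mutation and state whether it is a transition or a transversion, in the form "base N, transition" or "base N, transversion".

base 27, transition

The sequences differ only at base 27: T→C (pyrimidine→pyrimidine), a transition.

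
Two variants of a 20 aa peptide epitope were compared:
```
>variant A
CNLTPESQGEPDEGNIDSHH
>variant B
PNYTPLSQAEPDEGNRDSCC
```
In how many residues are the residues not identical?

7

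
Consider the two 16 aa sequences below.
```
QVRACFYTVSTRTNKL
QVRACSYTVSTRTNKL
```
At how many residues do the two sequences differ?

Comparing position by position, 1 residue differs: 6 (F/S).

1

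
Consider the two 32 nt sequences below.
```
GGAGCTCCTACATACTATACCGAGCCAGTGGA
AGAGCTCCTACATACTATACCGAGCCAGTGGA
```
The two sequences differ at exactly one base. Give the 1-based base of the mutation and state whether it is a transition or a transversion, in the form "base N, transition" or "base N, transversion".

Base 1 changes G→A. G is a purine and A is a purine, so this is a transition.

base 1, transition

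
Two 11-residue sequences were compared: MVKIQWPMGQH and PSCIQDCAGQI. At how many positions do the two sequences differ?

7

Mismatches (1-based): position 1: M→P; position 2: V→S; position 3: K→C; position 6: W→D; position 7: P→C; position 8: M→A; position 11: H→I.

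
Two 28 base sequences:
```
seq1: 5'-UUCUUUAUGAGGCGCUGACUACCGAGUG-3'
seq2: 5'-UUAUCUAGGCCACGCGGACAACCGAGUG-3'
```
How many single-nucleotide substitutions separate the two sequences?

8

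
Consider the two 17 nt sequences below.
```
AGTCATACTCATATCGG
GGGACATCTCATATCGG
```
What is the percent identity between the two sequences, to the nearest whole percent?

65%

Mismatches at positions 1, 3, 4, 5, 6, 7 (1-based): 6 of 17.
Identical positions: 11/17 = 64.71% → 65%.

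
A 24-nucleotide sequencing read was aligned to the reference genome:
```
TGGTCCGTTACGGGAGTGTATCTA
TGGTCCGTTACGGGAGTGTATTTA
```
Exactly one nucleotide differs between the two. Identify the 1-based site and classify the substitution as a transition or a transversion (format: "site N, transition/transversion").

site 22, transition

The sequences differ only at site 22: C→T (pyrimidine→pyrimidine), a transition.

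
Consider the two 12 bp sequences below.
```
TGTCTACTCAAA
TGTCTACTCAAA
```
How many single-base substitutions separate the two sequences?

0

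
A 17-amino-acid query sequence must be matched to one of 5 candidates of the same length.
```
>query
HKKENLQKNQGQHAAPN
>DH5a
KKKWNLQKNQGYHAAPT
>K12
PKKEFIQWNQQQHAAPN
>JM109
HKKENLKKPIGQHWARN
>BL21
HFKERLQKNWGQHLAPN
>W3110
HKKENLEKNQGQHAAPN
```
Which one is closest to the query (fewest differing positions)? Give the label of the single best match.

Hamming distances to query — DH5a: 4; K12: 5; JM109: 5; BL21: 4; W3110: 1.
Smallest is W3110 with 1 mismatch.

W3110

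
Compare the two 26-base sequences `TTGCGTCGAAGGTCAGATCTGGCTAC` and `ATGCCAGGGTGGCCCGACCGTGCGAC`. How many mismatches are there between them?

Comparing position by position, 12 positions differ: 1 (T/A), 5 (G/C), 6 (T/A), 7 (C/G), 9 (A/G), 10 (A/T), 13 (T/C), 15 (A/C), 18 (T/C), 20 (T/G), 21 (G/T), 24 (T/G).

12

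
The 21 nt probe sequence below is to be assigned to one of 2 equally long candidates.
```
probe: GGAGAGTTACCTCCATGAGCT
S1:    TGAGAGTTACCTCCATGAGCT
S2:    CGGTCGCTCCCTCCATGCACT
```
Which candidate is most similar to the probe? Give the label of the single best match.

S1

S1 differs at 1 site; S2 differs at 8 sites. The closest is S1.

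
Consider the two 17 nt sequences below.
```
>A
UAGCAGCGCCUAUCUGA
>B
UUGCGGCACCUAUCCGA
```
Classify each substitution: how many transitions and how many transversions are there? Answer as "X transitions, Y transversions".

3 transitions, 1 transversion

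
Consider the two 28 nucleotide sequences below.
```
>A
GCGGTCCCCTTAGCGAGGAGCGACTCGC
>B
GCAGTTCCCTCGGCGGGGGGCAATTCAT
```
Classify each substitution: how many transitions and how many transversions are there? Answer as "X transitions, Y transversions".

10 transitions, 0 transversions

Mismatches (1-based):
position 3: G→A (purine→purine, transition)
position 6: C→T (pyrimidine→pyrimidine, transition)
position 11: T→C (pyrimidine→pyrimidine, transition)
position 12: A→G (purine→purine, transition)
position 16: A→G (purine→purine, transition)
position 19: A→G (purine→purine, transition)
position 22: G→A (purine→purine, transition)
position 24: C→T (pyrimidine→pyrimidine, transition)
position 27: G→A (purine→purine, transition)
position 28: C→T (pyrimidine→pyrimidine, transition)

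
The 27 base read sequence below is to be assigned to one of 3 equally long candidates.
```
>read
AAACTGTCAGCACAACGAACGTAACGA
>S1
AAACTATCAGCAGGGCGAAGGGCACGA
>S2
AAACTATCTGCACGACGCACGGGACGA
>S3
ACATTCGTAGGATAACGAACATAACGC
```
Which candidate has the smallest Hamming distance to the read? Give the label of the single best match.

S1 differs at 7 bases; S2 differs at 6 bases; S3 differs at 9 bases. The closest is S2.

S2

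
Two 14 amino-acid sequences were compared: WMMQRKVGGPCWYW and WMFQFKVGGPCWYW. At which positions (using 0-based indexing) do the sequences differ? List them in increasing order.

Differences at position 2 (M→F), position 4 (R→F).

2, 4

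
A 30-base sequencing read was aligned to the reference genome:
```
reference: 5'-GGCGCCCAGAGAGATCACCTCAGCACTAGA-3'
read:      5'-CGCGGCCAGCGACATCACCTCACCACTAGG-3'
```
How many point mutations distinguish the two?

6

The sequences differ at sites 1, 5, 10, 13, 23, 30 (1-based) — 6 in total.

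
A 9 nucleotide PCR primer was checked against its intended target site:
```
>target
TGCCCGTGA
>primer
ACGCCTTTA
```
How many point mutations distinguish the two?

The sequences differ at bases 1, 2, 3, 6, 8 (1-based) — 5 in total.

5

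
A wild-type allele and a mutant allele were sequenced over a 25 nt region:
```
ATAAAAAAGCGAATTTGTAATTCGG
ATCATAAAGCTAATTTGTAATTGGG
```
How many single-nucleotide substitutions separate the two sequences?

4

Comparing position by position, 4 positions differ: 3 (A/C), 5 (A/T), 11 (G/T), 23 (C/G).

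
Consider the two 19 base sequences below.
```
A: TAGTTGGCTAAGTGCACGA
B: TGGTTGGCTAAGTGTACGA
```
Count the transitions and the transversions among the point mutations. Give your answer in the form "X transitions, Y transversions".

2 transitions, 0 transversions

Mismatches (1-based):
base 2: A→G (purine→purine, transition)
base 15: C→T (pyrimidine→pyrimidine, transition)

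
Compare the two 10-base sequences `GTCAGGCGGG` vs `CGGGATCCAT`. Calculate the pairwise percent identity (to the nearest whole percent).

10%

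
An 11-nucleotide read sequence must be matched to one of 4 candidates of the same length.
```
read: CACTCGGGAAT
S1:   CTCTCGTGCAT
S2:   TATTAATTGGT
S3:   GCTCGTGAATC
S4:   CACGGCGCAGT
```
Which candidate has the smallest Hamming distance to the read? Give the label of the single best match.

S1

Hamming distances to read — S1: 3; S2: 8; S3: 9; S4: 5.
Smallest is S1 with 3 mismatches.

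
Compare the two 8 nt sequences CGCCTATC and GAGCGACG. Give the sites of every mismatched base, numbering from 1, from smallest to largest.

Differences at site 1 (C→G), site 2 (G→A), site 3 (C→G), site 5 (T→G), site 7 (T→C), site 8 (C→G).

1, 2, 3, 5, 7, 8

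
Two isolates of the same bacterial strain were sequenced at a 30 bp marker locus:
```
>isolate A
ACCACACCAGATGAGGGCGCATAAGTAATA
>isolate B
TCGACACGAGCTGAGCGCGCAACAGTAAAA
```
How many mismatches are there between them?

Comparing position by position, 8 bases differ: 1 (A/T), 3 (C/G), 8 (C/G), 11 (A/C), 16 (G/C), 22 (T/A), 23 (A/C), 29 (T/A).

8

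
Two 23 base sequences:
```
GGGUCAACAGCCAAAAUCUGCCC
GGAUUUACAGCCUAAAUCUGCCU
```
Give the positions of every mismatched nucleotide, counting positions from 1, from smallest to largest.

3, 5, 6, 13, 23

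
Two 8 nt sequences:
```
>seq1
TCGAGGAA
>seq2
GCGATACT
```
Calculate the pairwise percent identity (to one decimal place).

37.5%

5 positions differ (1, 5, 6, 7, 8), so 3 of 8 match: 3/8 = 37.5%.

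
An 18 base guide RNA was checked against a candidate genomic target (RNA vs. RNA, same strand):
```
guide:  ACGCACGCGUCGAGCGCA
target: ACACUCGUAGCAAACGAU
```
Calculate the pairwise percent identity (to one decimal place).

Mismatches at positions 3, 5, 8, 9, 10, 12, 14, 17, 18 (1-based): 9 of 18.
Identical positions: 9/18 = 50% → 50.0%.

50.0%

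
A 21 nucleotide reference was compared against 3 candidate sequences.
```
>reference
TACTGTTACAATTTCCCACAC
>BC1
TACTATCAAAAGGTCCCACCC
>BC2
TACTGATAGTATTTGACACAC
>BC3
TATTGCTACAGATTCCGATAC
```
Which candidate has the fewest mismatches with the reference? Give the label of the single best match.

BC1 differs at 6 positions; BC2 differs at 5 positions; BC3 differs at 6 positions. The closest is BC2.

BC2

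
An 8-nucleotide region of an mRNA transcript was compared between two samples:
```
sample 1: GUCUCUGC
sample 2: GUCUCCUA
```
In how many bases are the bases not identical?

3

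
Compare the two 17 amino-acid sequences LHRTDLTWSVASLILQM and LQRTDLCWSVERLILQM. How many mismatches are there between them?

4

Comparing position by position, 4 positions differ: 2 (H/Q), 7 (T/C), 11 (A/E), 12 (S/R).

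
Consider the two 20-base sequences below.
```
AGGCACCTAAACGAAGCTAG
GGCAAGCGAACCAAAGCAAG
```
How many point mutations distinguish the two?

Comparing position by position, 8 positions differ: 1 (A/G), 3 (G/C), 4 (C/A), 6 (C/G), 8 (T/G), 11 (A/C), 13 (G/A), 18 (T/A).

8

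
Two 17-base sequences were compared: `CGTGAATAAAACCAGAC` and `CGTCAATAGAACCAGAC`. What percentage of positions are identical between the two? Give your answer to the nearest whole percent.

88%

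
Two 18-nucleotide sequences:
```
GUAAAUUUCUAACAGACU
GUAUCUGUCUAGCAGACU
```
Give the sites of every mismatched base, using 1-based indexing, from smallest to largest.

4, 5, 7, 12

Scanning 1-based: 4: A/U; 5: A/C; 7: U/G; 12: A/G.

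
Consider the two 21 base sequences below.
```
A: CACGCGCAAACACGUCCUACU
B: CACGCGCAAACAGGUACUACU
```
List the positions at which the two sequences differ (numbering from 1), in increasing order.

Differences at position 13 (C→G), position 16 (C→A).

13, 16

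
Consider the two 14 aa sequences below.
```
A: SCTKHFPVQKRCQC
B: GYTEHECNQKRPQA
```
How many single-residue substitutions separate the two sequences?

8

Comparing position by position, 8 positions differ: 1 (S/G), 2 (C/Y), 4 (K/E), 6 (F/E), 7 (P/C), 8 (V/N), 12 (C/P), 14 (C/A).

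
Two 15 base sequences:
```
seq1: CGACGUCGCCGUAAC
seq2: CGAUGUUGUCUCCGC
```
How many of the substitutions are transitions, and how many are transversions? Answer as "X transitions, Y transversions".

5 transitions, 2 transversions

Transitions (purine↔purine or pyrimidine↔pyrimidine): 4 C→U, 7 C→U, 9 C→U, 12 U→C, 14 A→G.
Transversions (purine↔pyrimidine): 11 G→U, 13 A→C.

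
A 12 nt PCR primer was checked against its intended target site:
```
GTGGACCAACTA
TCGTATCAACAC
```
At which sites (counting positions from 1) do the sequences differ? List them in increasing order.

1, 2, 4, 6, 11, 12

Differences at site 1 (G→T), site 2 (T→C), site 4 (G→T), site 6 (C→T), site 11 (T→A), site 12 (A→C).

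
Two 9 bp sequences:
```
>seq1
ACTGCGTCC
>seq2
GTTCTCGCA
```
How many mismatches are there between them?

7

Comparing position by position, 7 sites differ: 1 (A/G), 2 (C/T), 4 (G/C), 5 (C/T), 6 (G/C), 7 (T/G), 9 (C/A).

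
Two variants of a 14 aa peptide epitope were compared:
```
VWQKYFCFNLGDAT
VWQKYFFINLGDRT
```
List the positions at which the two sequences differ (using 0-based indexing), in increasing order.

Scanning 0-based: 6: C/F; 7: F/I; 12: A/R.

6, 7, 12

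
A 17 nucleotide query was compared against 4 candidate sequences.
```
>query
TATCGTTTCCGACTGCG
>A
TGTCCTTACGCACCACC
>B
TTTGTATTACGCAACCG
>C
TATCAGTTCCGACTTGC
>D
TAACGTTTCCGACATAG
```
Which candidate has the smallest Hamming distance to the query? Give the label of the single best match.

A differs at 8 positions; B differs at 9 positions; C differs at 5 positions; D differs at 4 positions. The closest is D.

D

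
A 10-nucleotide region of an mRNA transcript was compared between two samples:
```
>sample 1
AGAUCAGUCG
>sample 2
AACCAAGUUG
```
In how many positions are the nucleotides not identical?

5

Mismatches (1-based): position 2: G→A; position 3: A→C; position 4: U→C; position 5: C→A; position 9: C→U.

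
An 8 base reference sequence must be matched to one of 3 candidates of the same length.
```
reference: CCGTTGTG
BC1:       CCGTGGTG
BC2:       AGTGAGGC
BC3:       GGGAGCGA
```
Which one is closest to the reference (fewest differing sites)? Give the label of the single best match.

Hamming distances to reference — BC1: 1; BC2: 7; BC3: 7.
Smallest is BC1 with 1 mismatch.

BC1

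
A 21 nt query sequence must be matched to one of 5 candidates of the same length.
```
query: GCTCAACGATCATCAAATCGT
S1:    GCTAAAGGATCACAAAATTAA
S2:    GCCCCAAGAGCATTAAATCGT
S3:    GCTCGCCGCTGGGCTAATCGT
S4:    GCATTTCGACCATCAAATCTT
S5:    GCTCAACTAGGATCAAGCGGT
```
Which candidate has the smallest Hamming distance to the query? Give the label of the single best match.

S2

S1 differs at 7 sites; S2 differs at 5 sites; S3 differs at 7 sites; S4 differs at 6 sites; S5 differs at 6 sites. The closest is S2.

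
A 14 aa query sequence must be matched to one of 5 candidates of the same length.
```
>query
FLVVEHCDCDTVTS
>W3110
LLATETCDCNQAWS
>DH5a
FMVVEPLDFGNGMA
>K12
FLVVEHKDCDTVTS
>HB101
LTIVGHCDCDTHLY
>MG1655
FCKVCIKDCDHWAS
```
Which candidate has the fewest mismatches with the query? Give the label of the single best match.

K12

W3110 differs at 8 positions; DH5a differs at 9 positions; K12 differs at 1 position; HB101 differs at 7 positions; MG1655 differs at 8 positions. The closest is K12.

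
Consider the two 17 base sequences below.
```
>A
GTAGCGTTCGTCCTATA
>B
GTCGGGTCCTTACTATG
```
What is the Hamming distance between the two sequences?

6

Mismatches (1-based): base 3: A→C; base 5: C→G; base 8: T→C; base 10: G→T; base 12: C→A; base 17: A→G.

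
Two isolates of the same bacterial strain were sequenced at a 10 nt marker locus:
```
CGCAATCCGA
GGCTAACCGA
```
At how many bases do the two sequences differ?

Comparing position by position, 3 bases differ: 1 (C/G), 4 (A/T), 6 (T/A).

3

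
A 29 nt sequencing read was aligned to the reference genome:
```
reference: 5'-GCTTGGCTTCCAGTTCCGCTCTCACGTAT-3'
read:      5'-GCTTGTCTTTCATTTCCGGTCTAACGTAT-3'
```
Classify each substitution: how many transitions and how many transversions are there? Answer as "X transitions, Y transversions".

Transitions (purine↔purine or pyrimidine↔pyrimidine): 10 C→T.
Transversions (purine↔pyrimidine): 6 G→T, 13 G→T, 19 C→G, 23 C→A.

1 transition, 4 transversions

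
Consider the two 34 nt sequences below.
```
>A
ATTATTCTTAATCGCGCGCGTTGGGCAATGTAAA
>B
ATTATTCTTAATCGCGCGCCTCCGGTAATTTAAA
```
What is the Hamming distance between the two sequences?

The sequences differ at bases 20, 22, 23, 26, 30 (1-based) — 5 in total.

5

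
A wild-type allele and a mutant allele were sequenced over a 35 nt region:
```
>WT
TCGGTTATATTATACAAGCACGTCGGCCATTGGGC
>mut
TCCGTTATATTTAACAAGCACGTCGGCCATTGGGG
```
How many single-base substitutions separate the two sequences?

The sequences differ at sites 3, 12, 13, 35 (1-based) — 4 in total.

4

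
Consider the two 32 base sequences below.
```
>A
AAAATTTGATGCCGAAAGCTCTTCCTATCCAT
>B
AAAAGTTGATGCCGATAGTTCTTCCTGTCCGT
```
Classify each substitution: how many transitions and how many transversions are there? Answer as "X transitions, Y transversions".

3 transitions, 2 transversions

Transitions (purine↔purine or pyrimidine↔pyrimidine): 19 C→T, 27 A→G, 31 A→G.
Transversions (purine↔pyrimidine): 5 T→G, 16 A→T.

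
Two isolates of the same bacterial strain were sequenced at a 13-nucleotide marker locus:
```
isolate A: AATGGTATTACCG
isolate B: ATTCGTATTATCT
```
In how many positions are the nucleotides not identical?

4

Comparing position by position, 4 positions differ: 2 (A/T), 4 (G/C), 11 (C/T), 13 (G/T).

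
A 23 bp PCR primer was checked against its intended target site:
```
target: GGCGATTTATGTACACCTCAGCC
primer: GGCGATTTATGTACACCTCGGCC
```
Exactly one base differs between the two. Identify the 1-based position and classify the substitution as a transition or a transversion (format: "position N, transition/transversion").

The sequences differ only at position 20: A→G (purine→purine), a transition.

position 20, transition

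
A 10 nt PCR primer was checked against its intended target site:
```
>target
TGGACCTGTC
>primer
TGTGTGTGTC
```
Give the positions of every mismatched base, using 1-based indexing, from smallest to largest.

3, 4, 5, 6

Differences at position 3 (G→T), position 4 (A→G), position 5 (C→T), position 6 (C→G).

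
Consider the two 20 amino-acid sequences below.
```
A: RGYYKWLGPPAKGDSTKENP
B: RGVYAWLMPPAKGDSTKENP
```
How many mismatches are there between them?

3

The sequences differ at positions 3, 5, 8 (1-based) — 3 in total.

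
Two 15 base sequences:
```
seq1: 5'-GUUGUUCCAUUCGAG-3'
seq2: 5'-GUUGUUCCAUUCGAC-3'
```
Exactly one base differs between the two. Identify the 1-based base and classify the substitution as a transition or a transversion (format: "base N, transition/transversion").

The sequences differ only at base 15: G→C (purine→pyrimidine), a transversion.

base 15, transversion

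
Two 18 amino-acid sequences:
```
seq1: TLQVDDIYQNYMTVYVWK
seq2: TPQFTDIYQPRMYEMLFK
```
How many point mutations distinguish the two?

10

The sequences differ at residues 2, 4, 5, 10, 11, 13, 14, 15, 16, 17 (1-based) — 10 in total.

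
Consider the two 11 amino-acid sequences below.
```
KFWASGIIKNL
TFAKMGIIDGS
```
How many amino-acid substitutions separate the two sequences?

7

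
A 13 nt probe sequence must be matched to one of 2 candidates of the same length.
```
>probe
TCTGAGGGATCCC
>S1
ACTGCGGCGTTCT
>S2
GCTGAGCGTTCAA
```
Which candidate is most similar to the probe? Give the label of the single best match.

S1 differs at 6 sites; S2 differs at 5 sites. The closest is S2.

S2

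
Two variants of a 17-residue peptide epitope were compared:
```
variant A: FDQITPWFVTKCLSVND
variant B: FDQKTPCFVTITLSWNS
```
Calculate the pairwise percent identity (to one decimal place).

64.7%

Mismatches at positions 4, 7, 11, 12, 15, 17 (1-based): 6 of 17.
Identical positions: 11/17 = 64.71% → 64.7%.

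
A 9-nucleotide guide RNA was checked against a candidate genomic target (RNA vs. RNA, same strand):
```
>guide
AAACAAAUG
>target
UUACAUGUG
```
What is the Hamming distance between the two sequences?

4

Mismatches (1-based): position 1: A→U; position 2: A→U; position 6: A→U; position 7: A→G.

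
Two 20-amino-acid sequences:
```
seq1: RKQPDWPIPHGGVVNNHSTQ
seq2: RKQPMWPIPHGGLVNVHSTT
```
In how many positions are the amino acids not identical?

Mismatches (1-based): position 5: D→M; position 13: V→L; position 16: N→V; position 20: Q→T.

4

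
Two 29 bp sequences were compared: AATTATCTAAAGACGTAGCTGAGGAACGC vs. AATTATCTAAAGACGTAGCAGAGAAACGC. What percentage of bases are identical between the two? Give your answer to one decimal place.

93.1%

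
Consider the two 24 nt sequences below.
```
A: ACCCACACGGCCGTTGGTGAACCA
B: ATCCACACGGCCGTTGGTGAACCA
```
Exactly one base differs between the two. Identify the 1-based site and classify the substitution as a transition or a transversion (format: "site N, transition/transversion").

site 2, transition

Site 2 changes C→T. C is a pyrimidine and T is a pyrimidine, so this is a transition.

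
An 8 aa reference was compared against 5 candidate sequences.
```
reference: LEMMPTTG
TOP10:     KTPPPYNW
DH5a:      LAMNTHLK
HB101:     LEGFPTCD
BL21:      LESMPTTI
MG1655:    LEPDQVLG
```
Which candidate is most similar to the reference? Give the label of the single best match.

Hamming distances to reference — TOP10: 7; DH5a: 6; HB101: 4; BL21: 2; MG1655: 5.
Smallest is BL21 with 2 mismatches.

BL21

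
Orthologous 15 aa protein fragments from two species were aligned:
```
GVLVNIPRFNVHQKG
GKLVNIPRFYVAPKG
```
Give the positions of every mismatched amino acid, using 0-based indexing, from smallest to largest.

1, 9, 11, 12

Differences at position 1 (V→K), position 9 (N→Y), position 11 (H→A), position 12 (Q→P).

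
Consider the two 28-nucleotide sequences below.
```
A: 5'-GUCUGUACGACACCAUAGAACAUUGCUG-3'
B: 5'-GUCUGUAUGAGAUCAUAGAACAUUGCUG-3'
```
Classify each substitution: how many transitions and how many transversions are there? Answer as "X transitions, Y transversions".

2 transitions, 1 transversion

Mismatches (1-based):
position 8: C→U (pyrimidine→pyrimidine, transition)
position 11: C→G (pyrimidine→purine, transversion)
position 13: C→U (pyrimidine→pyrimidine, transition)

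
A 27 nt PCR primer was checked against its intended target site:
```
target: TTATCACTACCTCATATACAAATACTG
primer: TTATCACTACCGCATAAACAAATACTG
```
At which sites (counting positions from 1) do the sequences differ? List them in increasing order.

12, 17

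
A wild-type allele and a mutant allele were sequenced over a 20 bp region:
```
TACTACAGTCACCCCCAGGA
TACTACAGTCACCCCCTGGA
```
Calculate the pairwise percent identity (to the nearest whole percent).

1 position differs (17), so 19 of 20 match: 19/20 = 95%.

95%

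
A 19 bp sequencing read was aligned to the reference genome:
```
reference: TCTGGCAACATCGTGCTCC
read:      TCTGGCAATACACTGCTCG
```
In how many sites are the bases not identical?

5

Mismatches (1-based): site 9: C→T; site 11: T→C; site 12: C→A; site 13: G→C; site 19: C→G.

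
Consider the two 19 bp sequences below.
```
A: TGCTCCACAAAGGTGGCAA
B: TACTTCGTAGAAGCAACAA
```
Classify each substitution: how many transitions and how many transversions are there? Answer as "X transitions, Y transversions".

9 transitions, 0 transversions

Transitions (purine↔purine or pyrimidine↔pyrimidine): 2 G→A, 5 C→T, 7 A→G, 8 C→T, 10 A→G, 12 G→A, 14 T→C, 15 G→A, 16 G→A.
Transversions (purine↔pyrimidine): none.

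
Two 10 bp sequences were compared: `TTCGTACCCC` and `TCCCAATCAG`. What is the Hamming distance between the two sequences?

6

Mismatches (1-based): base 2: T→C; base 4: G→C; base 5: T→A; base 7: C→T; base 9: C→A; base 10: C→G.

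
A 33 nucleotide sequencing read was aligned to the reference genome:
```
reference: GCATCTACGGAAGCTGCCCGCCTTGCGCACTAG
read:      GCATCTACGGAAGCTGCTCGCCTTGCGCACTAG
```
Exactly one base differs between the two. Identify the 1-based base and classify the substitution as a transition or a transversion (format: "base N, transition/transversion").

base 18, transition

The sequences differ only at base 18: C→T (pyrimidine→pyrimidine), a transition.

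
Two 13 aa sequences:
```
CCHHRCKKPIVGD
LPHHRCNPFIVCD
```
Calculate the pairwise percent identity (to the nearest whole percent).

6 positions differ (1, 2, 7, 8, 9, 12), so 7 of 13 match: 7/13 = 53.85%.

54%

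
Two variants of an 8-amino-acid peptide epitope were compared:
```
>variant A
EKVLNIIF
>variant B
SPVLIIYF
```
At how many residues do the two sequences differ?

4

Mismatches (1-based): residue 1: E→S; residue 2: K→P; residue 5: N→I; residue 7: I→Y.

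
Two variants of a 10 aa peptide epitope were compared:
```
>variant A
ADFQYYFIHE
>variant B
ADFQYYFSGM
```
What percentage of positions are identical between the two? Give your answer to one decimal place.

3 positions differ (8, 9, 10), so 7 of 10 match: 7/10 = 70%.

70.0%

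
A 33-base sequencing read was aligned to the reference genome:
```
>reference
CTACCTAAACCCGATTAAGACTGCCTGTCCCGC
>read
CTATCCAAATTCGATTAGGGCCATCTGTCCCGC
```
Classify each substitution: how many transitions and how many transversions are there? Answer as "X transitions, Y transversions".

9 transitions, 0 transversions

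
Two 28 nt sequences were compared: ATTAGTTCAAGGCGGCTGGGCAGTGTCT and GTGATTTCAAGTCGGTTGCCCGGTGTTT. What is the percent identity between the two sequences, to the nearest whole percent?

9 positions differ (1, 3, 5, 12, 16, 19, 20, 22, 27), so 19 of 28 match: 19/28 = 67.86%.

68%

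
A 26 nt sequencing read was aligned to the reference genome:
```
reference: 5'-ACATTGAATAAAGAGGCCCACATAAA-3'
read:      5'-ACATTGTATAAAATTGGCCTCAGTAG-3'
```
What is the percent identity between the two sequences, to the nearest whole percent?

9 positions differ (7, 13, 14, 15, 17, 20, 23, 24, 26), so 17 of 26 match: 17/26 = 65.38%.

65%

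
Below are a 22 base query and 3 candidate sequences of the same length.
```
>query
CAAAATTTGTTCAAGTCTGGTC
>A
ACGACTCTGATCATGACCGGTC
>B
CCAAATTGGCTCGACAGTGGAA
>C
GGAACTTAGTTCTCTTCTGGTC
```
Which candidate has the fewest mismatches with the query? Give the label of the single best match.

Hamming distances to query — A: 9; B: 9; C: 7.
Smallest is C with 7 mismatches.

C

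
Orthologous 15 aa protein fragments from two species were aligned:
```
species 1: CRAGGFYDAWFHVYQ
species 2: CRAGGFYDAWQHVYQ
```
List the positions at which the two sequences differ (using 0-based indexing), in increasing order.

Differences at position 10 (F→Q).

10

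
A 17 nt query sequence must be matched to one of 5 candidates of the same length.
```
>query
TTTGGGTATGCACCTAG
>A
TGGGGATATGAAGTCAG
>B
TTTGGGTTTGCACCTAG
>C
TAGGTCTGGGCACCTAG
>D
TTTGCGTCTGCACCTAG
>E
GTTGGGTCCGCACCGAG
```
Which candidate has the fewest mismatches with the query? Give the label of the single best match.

B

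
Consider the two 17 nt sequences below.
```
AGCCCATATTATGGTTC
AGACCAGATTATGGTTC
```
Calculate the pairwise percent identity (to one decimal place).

2 positions differ (3, 7), so 15 of 17 match: 15/17 = 88.24%.

88.2%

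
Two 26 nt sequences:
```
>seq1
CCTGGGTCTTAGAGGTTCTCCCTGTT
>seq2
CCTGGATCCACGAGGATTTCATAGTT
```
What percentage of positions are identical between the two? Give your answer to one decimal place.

65.4%

9 positions differ (6, 9, 10, 11, 16, 18, 21, 22, 23), so 17 of 26 match: 17/26 = 65.38%.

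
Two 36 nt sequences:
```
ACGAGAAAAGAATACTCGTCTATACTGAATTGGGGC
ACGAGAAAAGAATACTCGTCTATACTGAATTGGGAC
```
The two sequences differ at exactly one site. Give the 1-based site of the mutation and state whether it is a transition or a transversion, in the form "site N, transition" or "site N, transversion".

The sequences differ only at site 35: G→A (purine→purine), a transition.

site 35, transition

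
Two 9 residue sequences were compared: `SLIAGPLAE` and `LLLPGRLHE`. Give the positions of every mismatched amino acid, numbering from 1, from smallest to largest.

Differences at position 1 (S→L), position 3 (I→L), position 4 (A→P), position 6 (P→R), position 8 (A→H).

1, 3, 4, 6, 8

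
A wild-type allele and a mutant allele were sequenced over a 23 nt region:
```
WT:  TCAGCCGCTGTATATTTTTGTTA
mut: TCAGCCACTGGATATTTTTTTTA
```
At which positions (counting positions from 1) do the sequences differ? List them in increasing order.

Differences at position 7 (G→A), position 11 (T→G), position 20 (G→T).

7, 11, 20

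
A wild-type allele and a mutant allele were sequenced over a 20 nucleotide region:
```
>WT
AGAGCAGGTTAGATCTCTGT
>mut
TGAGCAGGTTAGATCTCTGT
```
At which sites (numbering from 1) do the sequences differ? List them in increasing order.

Differences at site 1 (A→T).

1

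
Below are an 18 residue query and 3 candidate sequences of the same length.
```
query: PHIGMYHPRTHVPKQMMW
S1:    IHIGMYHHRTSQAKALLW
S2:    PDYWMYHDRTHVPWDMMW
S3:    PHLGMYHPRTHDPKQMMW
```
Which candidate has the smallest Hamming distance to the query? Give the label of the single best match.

S3

S1 differs at 8 positions; S2 differs at 6 positions; S3 differs at 2 positions. The closest is S3.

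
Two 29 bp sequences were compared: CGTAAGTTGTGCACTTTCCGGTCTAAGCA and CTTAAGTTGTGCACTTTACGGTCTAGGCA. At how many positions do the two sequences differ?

3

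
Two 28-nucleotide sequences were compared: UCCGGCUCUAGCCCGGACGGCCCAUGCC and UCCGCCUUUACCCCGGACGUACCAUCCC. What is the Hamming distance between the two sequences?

6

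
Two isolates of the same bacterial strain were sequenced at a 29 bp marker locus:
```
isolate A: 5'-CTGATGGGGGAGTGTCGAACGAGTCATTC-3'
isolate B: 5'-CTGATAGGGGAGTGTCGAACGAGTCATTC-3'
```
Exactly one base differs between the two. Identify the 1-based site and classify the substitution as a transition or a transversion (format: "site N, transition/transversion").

site 6, transition

Site 6 changes G→A. G is a purine and A is a purine, so this is a transition.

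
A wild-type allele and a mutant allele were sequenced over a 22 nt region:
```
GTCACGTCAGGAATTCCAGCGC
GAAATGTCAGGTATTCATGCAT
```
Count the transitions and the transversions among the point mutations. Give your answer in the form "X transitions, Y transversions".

Mismatches (1-based):
position 2: T→A (pyrimidine→purine, transversion)
position 3: C→A (pyrimidine→purine, transversion)
position 5: C→T (pyrimidine→pyrimidine, transition)
position 12: A→T (purine→pyrimidine, transversion)
position 17: C→A (pyrimidine→purine, transversion)
position 18: A→T (purine→pyrimidine, transversion)
position 21: G→A (purine→purine, transition)
position 22: C→T (pyrimidine→pyrimidine, transition)

3 transitions, 5 transversions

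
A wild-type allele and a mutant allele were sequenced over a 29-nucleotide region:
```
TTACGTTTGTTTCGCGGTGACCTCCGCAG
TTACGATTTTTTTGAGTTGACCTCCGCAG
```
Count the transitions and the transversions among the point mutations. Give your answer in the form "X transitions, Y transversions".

1 transition, 4 transversions

Transitions (purine↔purine or pyrimidine↔pyrimidine): 13 C→T.
Transversions (purine↔pyrimidine): 6 T→A, 9 G→T, 15 C→A, 17 G→T.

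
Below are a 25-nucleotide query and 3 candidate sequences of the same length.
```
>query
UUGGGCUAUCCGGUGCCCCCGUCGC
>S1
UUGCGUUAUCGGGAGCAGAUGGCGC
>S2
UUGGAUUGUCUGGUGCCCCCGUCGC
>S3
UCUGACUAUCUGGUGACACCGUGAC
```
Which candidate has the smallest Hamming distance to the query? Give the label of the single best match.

S2

Hamming distances to query — S1: 9; S2: 4; S3: 8.
Smallest is S2 with 4 mismatches.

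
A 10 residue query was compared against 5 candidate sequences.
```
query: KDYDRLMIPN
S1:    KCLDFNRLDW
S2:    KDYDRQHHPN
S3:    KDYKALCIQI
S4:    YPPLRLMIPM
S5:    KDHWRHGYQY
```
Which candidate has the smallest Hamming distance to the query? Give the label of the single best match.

S1 differs at 8 positions; S2 differs at 3 positions; S3 differs at 5 positions; S4 differs at 5 positions; S5 differs at 7 positions. The closest is S2.

S2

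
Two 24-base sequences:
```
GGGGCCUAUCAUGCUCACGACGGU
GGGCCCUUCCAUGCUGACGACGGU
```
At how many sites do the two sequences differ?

The sequences differ at sites 4, 8, 9, 16 (1-based) — 4 in total.

4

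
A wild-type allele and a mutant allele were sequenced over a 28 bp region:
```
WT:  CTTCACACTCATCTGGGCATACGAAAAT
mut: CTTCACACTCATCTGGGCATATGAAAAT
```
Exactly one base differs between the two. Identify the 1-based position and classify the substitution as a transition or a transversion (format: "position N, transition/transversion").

Position 22 changes C→T. C is a pyrimidine and T is a pyrimidine, so this is a transition.

position 22, transition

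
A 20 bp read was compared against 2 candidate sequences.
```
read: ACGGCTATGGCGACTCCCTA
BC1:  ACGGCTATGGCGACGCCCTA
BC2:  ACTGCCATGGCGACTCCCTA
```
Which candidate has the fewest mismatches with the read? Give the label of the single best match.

Hamming distances to read — BC1: 1; BC2: 2.
Smallest is BC1 with 1 mismatch.

BC1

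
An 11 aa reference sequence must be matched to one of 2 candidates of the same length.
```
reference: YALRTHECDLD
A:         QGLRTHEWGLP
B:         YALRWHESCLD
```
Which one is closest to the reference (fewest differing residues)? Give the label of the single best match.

B

A differs at 5 residues; B differs at 3 residues. The closest is B.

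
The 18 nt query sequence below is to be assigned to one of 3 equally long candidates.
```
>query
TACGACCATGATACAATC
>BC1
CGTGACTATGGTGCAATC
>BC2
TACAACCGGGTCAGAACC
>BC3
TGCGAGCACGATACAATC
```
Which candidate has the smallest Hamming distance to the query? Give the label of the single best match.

Hamming distances to query — BC1: 6; BC2: 7; BC3: 3.
Smallest is BC3 with 3 mismatches.

BC3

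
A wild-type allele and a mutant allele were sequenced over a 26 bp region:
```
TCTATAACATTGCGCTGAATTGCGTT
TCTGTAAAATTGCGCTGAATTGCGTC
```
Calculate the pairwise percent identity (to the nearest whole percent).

3 positions differ (4, 8, 26), so 23 of 26 match: 23/26 = 88.46%.

88%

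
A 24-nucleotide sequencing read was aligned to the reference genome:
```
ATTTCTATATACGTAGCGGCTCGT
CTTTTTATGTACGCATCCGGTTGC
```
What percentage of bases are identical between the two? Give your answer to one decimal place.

62.5%

Mismatches at positions 1, 5, 9, 14, 16, 18, 20, 22, 24 (1-based): 9 of 24.
Identical positions: 15/24 = 62.5% → 62.5%.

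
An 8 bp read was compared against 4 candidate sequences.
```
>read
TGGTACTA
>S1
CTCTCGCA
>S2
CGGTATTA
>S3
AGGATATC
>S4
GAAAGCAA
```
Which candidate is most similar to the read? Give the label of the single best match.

S1 differs at 6 positions; S2 differs at 2 positions; S3 differs at 5 positions; S4 differs at 6 positions. The closest is S2.

S2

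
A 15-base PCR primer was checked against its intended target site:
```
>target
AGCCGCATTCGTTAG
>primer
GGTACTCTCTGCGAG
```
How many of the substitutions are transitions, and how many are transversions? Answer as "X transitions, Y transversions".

6 transitions, 4 transversions

Transitions (purine↔purine or pyrimidine↔pyrimidine): 1 A→G, 3 C→T, 6 C→T, 9 T→C, 10 C→T, 12 T→C.
Transversions (purine↔pyrimidine): 4 C→A, 5 G→C, 7 A→C, 13 T→G.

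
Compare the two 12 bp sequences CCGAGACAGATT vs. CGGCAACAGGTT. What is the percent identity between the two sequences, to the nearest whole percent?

67%

4 positions differ (2, 4, 5, 10), so 8 of 12 match: 8/12 = 66.67%.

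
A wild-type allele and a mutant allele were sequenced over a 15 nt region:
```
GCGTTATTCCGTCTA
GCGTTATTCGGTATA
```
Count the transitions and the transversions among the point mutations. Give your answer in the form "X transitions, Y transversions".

0 transitions, 2 transversions

Mismatches (1-based):
position 10: C→G (pyrimidine→purine, transversion)
position 13: C→A (pyrimidine→purine, transversion)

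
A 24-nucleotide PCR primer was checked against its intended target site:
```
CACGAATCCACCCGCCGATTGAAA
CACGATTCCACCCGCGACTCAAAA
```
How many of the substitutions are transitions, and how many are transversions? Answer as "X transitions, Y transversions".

Transitions (purine↔purine or pyrimidine↔pyrimidine): 17 G→A, 20 T→C, 21 G→A.
Transversions (purine↔pyrimidine): 6 A→T, 16 C→G, 18 A→C.

3 transitions, 3 transversions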